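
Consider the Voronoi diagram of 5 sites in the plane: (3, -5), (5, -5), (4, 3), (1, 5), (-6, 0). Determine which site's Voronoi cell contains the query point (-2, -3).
Nearest site = (-6, 0)

The Voronoi cell of site s contains exactly those query points closer to s than to any other site. Compute squared distances from q = (-2, -3) to each site:
  (-6 − -2)² + (0 − -3)² = 25
  (3 − -2)² + (-5 − -3)² = 29
  (5 − -2)² + (-5 − -3)² = 53
  (4 − -2)² + (3 − -3)² = 72
  (1 − -2)² + (5 − -3)² = 73
Minimum is attained by (-6, 0), so q lies in its Voronoi cell.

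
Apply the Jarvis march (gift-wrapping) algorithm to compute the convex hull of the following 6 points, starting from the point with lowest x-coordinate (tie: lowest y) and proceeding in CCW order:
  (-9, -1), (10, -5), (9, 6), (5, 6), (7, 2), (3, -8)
Hull (CCW) = [(-9, -1), (3, -8), (10, -5), (9, 6), (5, 6)]

Jarvis march: at each step, from the current hull vertex p, select the next vertex q as the point such that every other point lies strictly to the left of (or on) the directed line p → q. (Equivalently: for every other point r, the cross product (q − p) × (r − p) ≥ 0.)
Starting point (lowest x, tie lowest y): (-9, -1). Wrap until returning to start. Resulting hull: (-9, -1), (3, -8), (10, -5), (9, 6), (5, 6).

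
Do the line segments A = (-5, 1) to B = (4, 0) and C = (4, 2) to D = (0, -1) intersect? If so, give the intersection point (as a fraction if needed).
Yes; intersection at (52/31, 8/31) (t = 23/31 on AB, s = 18/31 on CD)

Parametrize AB as A + t(B − A) = (-5 + 9 t, 1 + -1 t) and CD as C + s(D − C) = (4 + -4 s, 2 + -3 s). Solve the linear system for (t, s). Determinant = 31 ≠ 0, so a unique intersection of the containing lines exists. Solution: t = 23/31, s = 18/31 — both in [0, 1], so the segments cross. Intersection point: (52/31, 8/31).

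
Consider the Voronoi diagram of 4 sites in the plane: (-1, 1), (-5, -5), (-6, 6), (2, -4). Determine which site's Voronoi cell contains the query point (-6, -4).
Nearest site = (-5, -5)

The Voronoi cell of site s contains exactly those query points closer to s than to any other site. Compute squared distances from q = (-6, -4) to each site:
  (-5 − -6)² + (-5 − -4)² = 2
  (-1 − -6)² + (1 − -4)² = 50
  (2 − -6)² + (-4 − -4)² = 64
  (-6 − -6)² + (6 − -4)² = 100
Minimum is attained by (-5, -5), so q lies in its Voronoi cell.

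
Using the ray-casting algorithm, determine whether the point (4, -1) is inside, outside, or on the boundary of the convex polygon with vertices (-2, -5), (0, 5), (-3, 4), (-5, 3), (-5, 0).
The point (4, -1) lies strictly outside the polygon

Cast a horizontal ray to the right from the query point and count how many polygon edges it crosses (each edge strictly once or zero times, handled with the usual half-open convention). 
Parity of crossings → even ⇒ outside.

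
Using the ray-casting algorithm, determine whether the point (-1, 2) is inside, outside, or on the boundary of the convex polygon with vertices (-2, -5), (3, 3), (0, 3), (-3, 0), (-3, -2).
The point (-1, 2) lies on the polygon boundary

Boundary check: the query satisfies the collinearity and bounding-box conditions for some polygon edge, so it lies exactly on the boundary.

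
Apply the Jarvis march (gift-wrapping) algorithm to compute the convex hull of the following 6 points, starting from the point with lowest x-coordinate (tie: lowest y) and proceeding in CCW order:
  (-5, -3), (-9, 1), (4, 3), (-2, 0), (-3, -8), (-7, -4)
Hull (CCW) = [(-9, 1), (-7, -4), (-3, -8), (4, 3)]

Jarvis march: at each step, from the current hull vertex p, select the next vertex q as the point such that every other point lies strictly to the left of (or on) the directed line p → q. (Equivalently: for every other point r, the cross product (q − p) × (r − p) ≥ 0.)
Starting point (lowest x, tie lowest y): (-9, 1). Wrap until returning to start. Resulting hull: (-9, 1), (-7, -4), (-3, -8), (4, 3).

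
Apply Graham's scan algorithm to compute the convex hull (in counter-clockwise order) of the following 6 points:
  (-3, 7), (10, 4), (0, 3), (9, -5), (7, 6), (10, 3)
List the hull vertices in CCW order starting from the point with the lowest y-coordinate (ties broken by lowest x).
Hull (CCW) = [(9, -5), (10, 3), (10, 4), (7, 6), (-3, 7), (0, 3)]

Graham scan procedure:
  1. Find the pivot p₀ = point with lowest y (tie → lowest x): (9, -5).
  2. Sort the remaining points by polar angle around p₀.
  3. Walk through sorted points, maintaining a stack; pop the top while the last three entries make a non-left turn (cross product ≤ 0).
  4. Final stack is the convex hull in CCW order: (9, -5), (10, 3), (10, 4), (7, 6), (-3, 7), (0, 3).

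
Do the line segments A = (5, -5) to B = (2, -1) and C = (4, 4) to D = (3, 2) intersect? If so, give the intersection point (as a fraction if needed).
No (intersection of containing lines falls outside at least one segment)

Parametrize and solve: t = 11/10, s = 23/10. At least one of these is outside [0, 1], so the segments do not intersect.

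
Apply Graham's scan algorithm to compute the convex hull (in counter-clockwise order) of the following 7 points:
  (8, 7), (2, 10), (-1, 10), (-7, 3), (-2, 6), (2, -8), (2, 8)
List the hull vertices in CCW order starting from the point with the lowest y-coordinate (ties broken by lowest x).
Hull (CCW) = [(2, -8), (8, 7), (2, 10), (-1, 10), (-7, 3)]

Graham scan procedure:
  1. Find the pivot p₀ = point with lowest y (tie → lowest x): (2, -8).
  2. Sort the remaining points by polar angle around p₀.
  3. Walk through sorted points, maintaining a stack; pop the top while the last three entries make a non-left turn (cross product ≤ 0).
  4. Final stack is the convex hull in CCW order: (2, -8), (8, 7), (2, 10), (-1, 10), (-7, 3).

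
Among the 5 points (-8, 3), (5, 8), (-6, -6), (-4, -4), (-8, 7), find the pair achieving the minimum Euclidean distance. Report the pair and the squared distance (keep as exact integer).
Pair = ((-6, -6), (-4, -4)); squared distance = 8

Compute all C(5, 2) = 10 pairwise squared distances (x_i − x_j)² + (y_i − y_j)². The minimum is 8, attained by the pair ((-6, -6), (-4, -4)).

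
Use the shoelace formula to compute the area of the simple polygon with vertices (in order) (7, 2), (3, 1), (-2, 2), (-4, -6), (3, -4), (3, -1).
Area = 85/2

Shoelace formula: Area = (1/2) |Σ_i (x_i · y_{i+1} − x_{i+1} · y_i)| (indices mod n). Compute each cross term:
  (7)(1) − (3)(2) = 1
  (3)(2) − (-2)(1) = 8
  (-2)(-6) − (-4)(2) = 20
  (-4)(-4) − (3)(-6) = 34
  (3)(-1) − (3)(-4) = 9
  (3)(2) − (7)(-1) = 13
Sum = 85, so (signed) Area = 85/2 = 85/2, |Area| = 85/2.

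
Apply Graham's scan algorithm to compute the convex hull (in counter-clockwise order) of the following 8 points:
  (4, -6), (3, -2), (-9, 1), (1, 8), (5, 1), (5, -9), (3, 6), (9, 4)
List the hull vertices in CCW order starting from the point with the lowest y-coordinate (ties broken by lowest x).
Hull (CCW) = [(5, -9), (9, 4), (1, 8), (-9, 1)]

Graham scan procedure:
  1. Find the pivot p₀ = point with lowest y (tie → lowest x): (5, -9).
  2. Sort the remaining points by polar angle around p₀.
  3. Walk through sorted points, maintaining a stack; pop the top while the last three entries make a non-left turn (cross product ≤ 0).
  4. Final stack is the convex hull in CCW order: (5, -9), (9, 4), (1, 8), (-9, 1).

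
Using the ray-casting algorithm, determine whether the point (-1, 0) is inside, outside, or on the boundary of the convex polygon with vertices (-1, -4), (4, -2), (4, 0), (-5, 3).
The point (-1, 0) lies strictly inside the polygon

Cast a horizontal ray to the right from the query point and count how many polygon edges it crosses (each edge strictly once or zero times, handled with the usual half-open convention). 
Parity of crossings → odd ⇒ inside.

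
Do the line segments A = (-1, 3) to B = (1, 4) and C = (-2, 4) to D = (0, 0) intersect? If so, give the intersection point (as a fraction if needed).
No (intersection of containing lines falls outside at least one segment)

Parametrize and solve: t = -1/5, s = 3/10. At least one of these is outside [0, 1], so the segments do not intersect.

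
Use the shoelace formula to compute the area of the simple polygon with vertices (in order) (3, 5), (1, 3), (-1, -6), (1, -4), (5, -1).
Area = 29

Shoelace formula: Area = (1/2) |Σ_i (x_i · y_{i+1} − x_{i+1} · y_i)| (indices mod n). Compute each cross term:
  (3)(3) − (1)(5) = 4
  (1)(-6) − (-1)(3) = -3
  (-1)(-4) − (1)(-6) = 10
  (1)(-1) − (5)(-4) = 19
  (5)(5) − (3)(-1) = 28
Sum = 58, so (signed) Area = 58/2 = 29, |Area| = 29.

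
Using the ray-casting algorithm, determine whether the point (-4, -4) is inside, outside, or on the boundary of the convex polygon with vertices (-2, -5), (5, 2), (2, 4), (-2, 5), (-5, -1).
The point (-4, -4) lies strictly outside the polygon

Cast a horizontal ray to the right from the query point and count how many polygon edges it crosses (each edge strictly once or zero times, handled with the usual half-open convention). 
Parity of crossings → even ⇒ outside.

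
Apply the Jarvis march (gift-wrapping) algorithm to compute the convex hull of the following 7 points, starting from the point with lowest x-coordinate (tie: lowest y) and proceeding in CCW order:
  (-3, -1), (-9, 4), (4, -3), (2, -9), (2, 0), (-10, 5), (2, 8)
Hull (CCW) = [(-10, 5), (2, -9), (4, -3), (2, 8)]

Jarvis march: at each step, from the current hull vertex p, select the next vertex q as the point such that every other point lies strictly to the left of (or on) the directed line p → q. (Equivalently: for every other point r, the cross product (q − p) × (r − p) ≥ 0.)
Starting point (lowest x, tie lowest y): (-10, 5). Wrap until returning to start. Resulting hull: (-10, 5), (2, -9), (4, -3), (2, 8).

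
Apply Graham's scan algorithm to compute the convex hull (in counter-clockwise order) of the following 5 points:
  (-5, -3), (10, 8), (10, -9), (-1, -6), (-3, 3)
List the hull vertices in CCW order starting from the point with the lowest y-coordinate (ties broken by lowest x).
Hull (CCW) = [(10, -9), (10, 8), (-3, 3), (-5, -3), (-1, -6)]

Graham scan procedure:
  1. Find the pivot p₀ = point with lowest y (tie → lowest x): (10, -9).
  2. Sort the remaining points by polar angle around p₀.
  3. Walk through sorted points, maintaining a stack; pop the top while the last three entries make a non-left turn (cross product ≤ 0).
  4. Final stack is the convex hull in CCW order: (10, -9), (10, 8), (-3, 3), (-5, -3), (-1, -6).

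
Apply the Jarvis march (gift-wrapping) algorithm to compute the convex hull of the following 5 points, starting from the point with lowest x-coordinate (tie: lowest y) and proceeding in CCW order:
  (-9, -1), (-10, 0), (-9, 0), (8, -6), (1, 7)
Hull (CCW) = [(-10, 0), (-9, -1), (8, -6), (1, 7)]

Jarvis march: at each step, from the current hull vertex p, select the next vertex q as the point such that every other point lies strictly to the left of (or on) the directed line p → q. (Equivalently: for every other point r, the cross product (q − p) × (r − p) ≥ 0.)
Starting point (lowest x, tie lowest y): (-10, 0). Wrap until returning to start. Resulting hull: (-10, 0), (-9, -1), (8, -6), (1, 7).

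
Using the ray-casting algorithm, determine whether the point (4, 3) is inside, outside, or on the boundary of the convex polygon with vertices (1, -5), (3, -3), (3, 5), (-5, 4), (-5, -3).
The point (4, 3) lies strictly outside the polygon

Cast a horizontal ray to the right from the query point and count how many polygon edges it crosses (each edge strictly once or zero times, handled with the usual half-open convention). 
Parity of crossings → even ⇒ outside.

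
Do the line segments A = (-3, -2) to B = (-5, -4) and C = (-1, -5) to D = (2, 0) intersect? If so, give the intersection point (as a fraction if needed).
No (intersection of containing lines falls outside at least one segment)

Parametrize and solve: t = -19/4, s = 5/2. At least one of these is outside [0, 1], so the segments do not intersect.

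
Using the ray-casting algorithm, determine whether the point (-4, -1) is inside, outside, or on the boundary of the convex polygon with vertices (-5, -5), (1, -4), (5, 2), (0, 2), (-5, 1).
The point (-4, -1) lies strictly inside the polygon

Cast a horizontal ray to the right from the query point and count how many polygon edges it crosses (each edge strictly once or zero times, handled with the usual half-open convention). 
Parity of crossings → odd ⇒ inside.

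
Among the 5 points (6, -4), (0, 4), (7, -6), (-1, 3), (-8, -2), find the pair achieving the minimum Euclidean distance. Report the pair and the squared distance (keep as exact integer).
Pair = ((0, 4), (-1, 3)); squared distance = 2

Compute all C(5, 2) = 10 pairwise squared distances (x_i − x_j)² + (y_i − y_j)². The minimum is 2, attained by the pair ((0, 4), (-1, 3)).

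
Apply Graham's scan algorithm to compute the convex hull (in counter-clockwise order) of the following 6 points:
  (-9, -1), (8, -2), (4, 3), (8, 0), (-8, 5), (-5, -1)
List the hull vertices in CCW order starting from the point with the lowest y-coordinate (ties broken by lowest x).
Hull (CCW) = [(8, -2), (8, 0), (4, 3), (-8, 5), (-9, -1)]

Graham scan procedure:
  1. Find the pivot p₀ = point with lowest y (tie → lowest x): (8, -2).
  2. Sort the remaining points by polar angle around p₀.
  3. Walk through sorted points, maintaining a stack; pop the top while the last three entries make a non-left turn (cross product ≤ 0).
  4. Final stack is the convex hull in CCW order: (8, -2), (8, 0), (4, 3), (-8, 5), (-9, -1).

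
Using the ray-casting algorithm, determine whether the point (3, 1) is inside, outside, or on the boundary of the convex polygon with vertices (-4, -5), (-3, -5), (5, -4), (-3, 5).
The point (3, 1) lies strictly outside the polygon

Cast a horizontal ray to the right from the query point and count how many polygon edges it crosses (each edge strictly once or zero times, handled with the usual half-open convention). 
Parity of crossings → even ⇒ outside.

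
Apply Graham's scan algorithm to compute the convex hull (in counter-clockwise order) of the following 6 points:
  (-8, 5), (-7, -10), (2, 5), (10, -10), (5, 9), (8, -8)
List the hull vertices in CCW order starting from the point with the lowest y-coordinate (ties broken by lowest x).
Hull (CCW) = [(-7, -10), (10, -10), (5, 9), (-8, 5)]

Graham scan procedure:
  1. Find the pivot p₀ = point with lowest y (tie → lowest x): (-7, -10).
  2. Sort the remaining points by polar angle around p₀.
  3. Walk through sorted points, maintaining a stack; pop the top while the last three entries make a non-left turn (cross product ≤ 0).
  4. Final stack is the convex hull in CCW order: (-7, -10), (10, -10), (5, 9), (-8, 5).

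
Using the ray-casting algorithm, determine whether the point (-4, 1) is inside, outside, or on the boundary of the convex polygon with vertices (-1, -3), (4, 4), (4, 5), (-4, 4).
The point (-4, 1) lies strictly outside the polygon

Cast a horizontal ray to the right from the query point and count how many polygon edges it crosses (each edge strictly once or zero times, handled with the usual half-open convention). 
Parity of crossings → even ⇒ outside.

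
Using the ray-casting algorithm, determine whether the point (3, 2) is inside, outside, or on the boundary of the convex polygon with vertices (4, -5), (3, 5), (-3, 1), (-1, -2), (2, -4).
The point (3, 2) lies strictly inside the polygon

Cast a horizontal ray to the right from the query point and count how many polygon edges it crosses (each edge strictly once or zero times, handled with the usual half-open convention). 
Parity of crossings → odd ⇒ inside.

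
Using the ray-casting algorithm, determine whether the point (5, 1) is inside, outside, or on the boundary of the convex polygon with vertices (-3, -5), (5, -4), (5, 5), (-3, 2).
The point (5, 1) lies on the polygon boundary

Boundary check: the query satisfies the collinearity and bounding-box conditions for some polygon edge, so it lies exactly on the boundary.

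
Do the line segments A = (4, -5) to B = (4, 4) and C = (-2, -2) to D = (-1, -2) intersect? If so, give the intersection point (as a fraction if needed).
No (intersection of containing lines falls outside at least one segment)

Parametrize and solve: t = 1/3, s = 6. At least one of these is outside [0, 1], so the segments do not intersect.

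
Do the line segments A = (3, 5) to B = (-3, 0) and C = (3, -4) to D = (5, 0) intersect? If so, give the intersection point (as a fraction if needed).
No (intersection of containing lines falls outside at least one segment)

Parametrize and solve: t = -9/7, s = 27/7. At least one of these is outside [0, 1], so the segments do not intersect.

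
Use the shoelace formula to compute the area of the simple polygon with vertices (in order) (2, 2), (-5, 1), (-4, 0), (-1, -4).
Area = 19

Shoelace formula: Area = (1/2) |Σ_i (x_i · y_{i+1} − x_{i+1} · y_i)| (indices mod n). Compute each cross term:
  (2)(1) − (-5)(2) = 12
  (-5)(0) − (-4)(1) = 4
  (-4)(-4) − (-1)(0) = 16
  (-1)(2) − (2)(-4) = 6
Sum = 38, so (signed) Area = 38/2 = 19, |Area| = 19.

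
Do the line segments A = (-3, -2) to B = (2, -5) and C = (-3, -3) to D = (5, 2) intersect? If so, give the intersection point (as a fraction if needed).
Yes; intersection at (-107/49, -122/49) (t = 8/49 on AB, s = 5/49 on CD)

Parametrize AB as A + t(B − A) = (-3 + 5 t, -2 + -3 t) and CD as C + s(D − C) = (-3 + 8 s, -3 + 5 s). Solve the linear system for (t, s). Determinant = -49 ≠ 0, so a unique intersection of the containing lines exists. Solution: t = 8/49, s = 5/49 — both in [0, 1], so the segments cross. Intersection point: (-107/49, -122/49).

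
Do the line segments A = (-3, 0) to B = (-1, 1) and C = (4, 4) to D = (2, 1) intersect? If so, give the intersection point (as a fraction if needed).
No (intersection of containing lines falls outside at least one segment)

Parametrize and solve: t = 13/4, s = 1/4. At least one of these is outside [0, 1], so the segments do not intersect.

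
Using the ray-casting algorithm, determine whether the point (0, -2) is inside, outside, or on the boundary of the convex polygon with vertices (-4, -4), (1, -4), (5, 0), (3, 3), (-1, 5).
The point (0, -2) lies strictly inside the polygon

Cast a horizontal ray to the right from the query point and count how many polygon edges it crosses (each edge strictly once or zero times, handled with the usual half-open convention). 
Parity of crossings → odd ⇒ inside.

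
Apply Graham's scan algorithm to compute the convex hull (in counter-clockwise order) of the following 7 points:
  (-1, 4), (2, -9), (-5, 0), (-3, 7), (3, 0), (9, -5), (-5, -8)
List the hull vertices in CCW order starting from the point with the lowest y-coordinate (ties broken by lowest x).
Hull (CCW) = [(2, -9), (9, -5), (-3, 7), (-5, 0), (-5, -8)]

Graham scan procedure:
  1. Find the pivot p₀ = point with lowest y (tie → lowest x): (2, -9).
  2. Sort the remaining points by polar angle around p₀.
  3. Walk through sorted points, maintaining a stack; pop the top while the last three entries make a non-left turn (cross product ≤ 0).
  4. Final stack is the convex hull in CCW order: (2, -9), (9, -5), (-3, 7), (-5, 0), (-5, -8).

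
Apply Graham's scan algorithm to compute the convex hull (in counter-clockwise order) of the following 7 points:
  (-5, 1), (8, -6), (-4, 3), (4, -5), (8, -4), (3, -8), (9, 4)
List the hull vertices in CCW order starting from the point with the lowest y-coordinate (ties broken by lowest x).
Hull (CCW) = [(3, -8), (8, -6), (9, 4), (-4, 3), (-5, 1)]

Graham scan procedure:
  1. Find the pivot p₀ = point with lowest y (tie → lowest x): (3, -8).
  2. Sort the remaining points by polar angle around p₀.
  3. Walk through sorted points, maintaining a stack; pop the top while the last three entries make a non-left turn (cross product ≤ 0).
  4. Final stack is the convex hull in CCW order: (3, -8), (8, -6), (9, 4), (-4, 3), (-5, 1).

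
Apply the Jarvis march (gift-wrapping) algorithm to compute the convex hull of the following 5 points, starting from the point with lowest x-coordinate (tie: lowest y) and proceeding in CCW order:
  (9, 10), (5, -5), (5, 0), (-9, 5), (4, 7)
Hull (CCW) = [(-9, 5), (5, -5), (9, 10)]

Jarvis march: at each step, from the current hull vertex p, select the next vertex q as the point such that every other point lies strictly to the left of (or on) the directed line p → q. (Equivalently: for every other point r, the cross product (q − p) × (r − p) ≥ 0.)
Starting point (lowest x, tie lowest y): (-9, 5). Wrap until returning to start. Resulting hull: (-9, 5), (5, -5), (9, 10).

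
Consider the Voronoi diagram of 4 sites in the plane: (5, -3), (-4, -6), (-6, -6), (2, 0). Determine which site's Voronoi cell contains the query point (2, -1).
Nearest site = (2, 0)

The Voronoi cell of site s contains exactly those query points closer to s than to any other site. Compute squared distances from q = (2, -1) to each site:
  (2 − 2)² + (0 − -1)² = 1
  (5 − 2)² + (-3 − -1)² = 13
  (-4 − 2)² + (-6 − -1)² = 61
  (-6 − 2)² + (-6 − -1)² = 89
Minimum is attained by (2, 0), so q lies in its Voronoi cell.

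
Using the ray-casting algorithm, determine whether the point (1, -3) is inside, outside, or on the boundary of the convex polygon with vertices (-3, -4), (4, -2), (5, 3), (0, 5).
The point (1, -3) lies strictly outside the polygon

Cast a horizontal ray to the right from the query point and count how many polygon edges it crosses (each edge strictly once or zero times, handled with the usual half-open convention). 
Parity of crossings → even ⇒ outside.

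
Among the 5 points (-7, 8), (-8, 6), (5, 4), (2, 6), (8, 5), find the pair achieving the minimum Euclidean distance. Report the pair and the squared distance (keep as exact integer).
Pair = ((-7, 8), (-8, 6)); squared distance = 5

Compute all C(5, 2) = 10 pairwise squared distances (x_i − x_j)² + (y_i − y_j)². The minimum is 5, attained by the pair ((-7, 8), (-8, 6)).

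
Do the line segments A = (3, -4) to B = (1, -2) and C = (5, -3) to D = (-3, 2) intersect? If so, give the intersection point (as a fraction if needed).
No (intersection of containing lines falls outside at least one segment)

Parametrize and solve: t = 3, s = 1. At least one of these is outside [0, 1], so the segments do not intersect.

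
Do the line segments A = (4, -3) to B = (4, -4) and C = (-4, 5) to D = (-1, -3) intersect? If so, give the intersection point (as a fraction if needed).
No (intersection of containing lines falls outside at least one segment)

Parametrize and solve: t = 40/3, s = 8/3. At least one of these is outside [0, 1], so the segments do not intersect.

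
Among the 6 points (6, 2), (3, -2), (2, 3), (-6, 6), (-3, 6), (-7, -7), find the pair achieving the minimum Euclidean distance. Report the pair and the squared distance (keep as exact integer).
Pair = ((-6, 6), (-3, 6)); squared distance = 9

Compute all C(6, 2) = 15 pairwise squared distances (x_i − x_j)² + (y_i − y_j)². The minimum is 9, attained by the pair ((-6, 6), (-3, 6)).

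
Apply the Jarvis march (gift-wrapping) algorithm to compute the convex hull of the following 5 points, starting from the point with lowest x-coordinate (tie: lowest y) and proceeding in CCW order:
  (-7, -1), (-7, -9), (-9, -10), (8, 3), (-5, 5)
Hull (CCW) = [(-9, -10), (-7, -9), (8, 3), (-5, 5), (-7, -1)]

Jarvis march: at each step, from the current hull vertex p, select the next vertex q as the point such that every other point lies strictly to the left of (or on) the directed line p → q. (Equivalently: for every other point r, the cross product (q − p) × (r − p) ≥ 0.)
Starting point (lowest x, tie lowest y): (-9, -10). Wrap until returning to start. Resulting hull: (-9, -10), (-7, -9), (8, 3), (-5, 5), (-7, -1).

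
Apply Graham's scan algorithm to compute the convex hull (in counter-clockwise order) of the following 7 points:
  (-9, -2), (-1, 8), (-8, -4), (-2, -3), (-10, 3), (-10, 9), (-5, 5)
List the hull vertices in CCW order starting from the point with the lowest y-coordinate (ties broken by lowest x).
Hull (CCW) = [(-8, -4), (-2, -3), (-1, 8), (-10, 9), (-10, 3), (-9, -2)]

Graham scan procedure:
  1. Find the pivot p₀ = point with lowest y (tie → lowest x): (-8, -4).
  2. Sort the remaining points by polar angle around p₀.
  3. Walk through sorted points, maintaining a stack; pop the top while the last three entries make a non-left turn (cross product ≤ 0).
  4. Final stack is the convex hull in CCW order: (-8, -4), (-2, -3), (-1, 8), (-10, 9), (-10, 3), (-9, -2).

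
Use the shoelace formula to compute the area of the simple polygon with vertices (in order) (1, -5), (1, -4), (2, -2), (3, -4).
Area = 3

Shoelace formula: Area = (1/2) |Σ_i (x_i · y_{i+1} − x_{i+1} · y_i)| (indices mod n). Compute each cross term:
  (1)(-4) − (1)(-5) = 1
  (1)(-2) − (2)(-4) = 6
  (2)(-4) − (3)(-2) = -2
  (3)(-5) − (1)(-4) = -11
Sum = -6, so (signed) Area = -6/2 = -3, |Area| = 3.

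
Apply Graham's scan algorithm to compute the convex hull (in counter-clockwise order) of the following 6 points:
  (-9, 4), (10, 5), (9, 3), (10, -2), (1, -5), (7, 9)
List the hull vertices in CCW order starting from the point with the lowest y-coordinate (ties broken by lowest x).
Hull (CCW) = [(1, -5), (10, -2), (10, 5), (7, 9), (-9, 4)]

Graham scan procedure:
  1. Find the pivot p₀ = point with lowest y (tie → lowest x): (1, -5).
  2. Sort the remaining points by polar angle around p₀.
  3. Walk through sorted points, maintaining a stack; pop the top while the last three entries make a non-left turn (cross product ≤ 0).
  4. Final stack is the convex hull in CCW order: (1, -5), (10, -2), (10, 5), (7, 9), (-9, 4).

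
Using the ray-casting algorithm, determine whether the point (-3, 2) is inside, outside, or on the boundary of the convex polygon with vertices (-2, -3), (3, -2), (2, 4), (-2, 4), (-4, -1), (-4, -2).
The point (-3, 2) lies strictly outside the polygon

Cast a horizontal ray to the right from the query point and count how many polygon edges it crosses (each edge strictly once or zero times, handled with the usual half-open convention). 
Parity of crossings → even ⇒ outside.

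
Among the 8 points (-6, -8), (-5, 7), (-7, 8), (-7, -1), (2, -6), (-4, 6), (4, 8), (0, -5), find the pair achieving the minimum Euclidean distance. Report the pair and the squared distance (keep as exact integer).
Pair = ((-5, 7), (-4, 6)); squared distance = 2

Compute all C(8, 2) = 28 pairwise squared distances (x_i − x_j)² + (y_i − y_j)². The minimum is 2, attained by the pair ((-5, 7), (-4, 6)).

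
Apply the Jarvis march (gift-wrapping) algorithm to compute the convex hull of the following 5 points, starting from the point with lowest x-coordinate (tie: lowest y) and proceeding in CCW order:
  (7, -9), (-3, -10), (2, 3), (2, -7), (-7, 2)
Hull (CCW) = [(-7, 2), (-3, -10), (7, -9), (2, 3)]

Jarvis march: at each step, from the current hull vertex p, select the next vertex q as the point such that every other point lies strictly to the left of (or on) the directed line p → q. (Equivalently: for every other point r, the cross product (q − p) × (r − p) ≥ 0.)
Starting point (lowest x, tie lowest y): (-7, 2). Wrap until returning to start. Resulting hull: (-7, 2), (-3, -10), (7, -9), (2, 3).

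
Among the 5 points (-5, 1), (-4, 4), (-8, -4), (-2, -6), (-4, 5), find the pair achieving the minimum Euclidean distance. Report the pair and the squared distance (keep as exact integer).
Pair = ((-4, 4), (-4, 5)); squared distance = 1

Compute all C(5, 2) = 10 pairwise squared distances (x_i − x_j)² + (y_i − y_j)². The minimum is 1, attained by the pair ((-4, 4), (-4, 5)).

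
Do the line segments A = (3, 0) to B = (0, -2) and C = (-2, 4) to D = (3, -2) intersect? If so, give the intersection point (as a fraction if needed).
Yes; intersection at (27/14, -5/7) (t = 5/14 on AB, s = 11/14 on CD)

Parametrize AB as A + t(B − A) = (3 + -3 t, 0 + -2 t) and CD as C + s(D − C) = (-2 + 5 s, 4 + -6 s). Solve the linear system for (t, s). Determinant = -28 ≠ 0, so a unique intersection of the containing lines exists. Solution: t = 5/14, s = 11/14 — both in [0, 1], so the segments cross. Intersection point: (27/14, -5/7).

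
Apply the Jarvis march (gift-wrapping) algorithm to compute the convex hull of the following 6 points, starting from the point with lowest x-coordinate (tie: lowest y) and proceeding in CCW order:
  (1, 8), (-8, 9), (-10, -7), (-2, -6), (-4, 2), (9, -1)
Hull (CCW) = [(-10, -7), (-2, -6), (9, -1), (1, 8), (-8, 9)]

Jarvis march: at each step, from the current hull vertex p, select the next vertex q as the point such that every other point lies strictly to the left of (or on) the directed line p → q. (Equivalently: for every other point r, the cross product (q − p) × (r − p) ≥ 0.)
Starting point (lowest x, tie lowest y): (-10, -7). Wrap until returning to start. Resulting hull: (-10, -7), (-2, -6), (9, -1), (1, 8), (-8, 9).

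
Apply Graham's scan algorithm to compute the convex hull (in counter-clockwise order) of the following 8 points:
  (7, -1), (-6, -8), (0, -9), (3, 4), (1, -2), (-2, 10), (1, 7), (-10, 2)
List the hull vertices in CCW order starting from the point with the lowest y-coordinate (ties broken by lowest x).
Hull (CCW) = [(0, -9), (7, -1), (1, 7), (-2, 10), (-10, 2), (-6, -8)]

Graham scan procedure:
  1. Find the pivot p₀ = point with lowest y (tie → lowest x): (0, -9).
  2. Sort the remaining points by polar angle around p₀.
  3. Walk through sorted points, maintaining a stack; pop the top while the last three entries make a non-left turn (cross product ≤ 0).
  4. Final stack is the convex hull in CCW order: (0, -9), (7, -1), (1, 7), (-2, 10), (-10, 2), (-6, -8).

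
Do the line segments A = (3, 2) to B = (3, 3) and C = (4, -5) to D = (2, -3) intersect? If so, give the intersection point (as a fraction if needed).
No (intersection of containing lines falls outside at least one segment)

Parametrize and solve: t = -6, s = 1/2. At least one of these is outside [0, 1], so the segments do not intersect.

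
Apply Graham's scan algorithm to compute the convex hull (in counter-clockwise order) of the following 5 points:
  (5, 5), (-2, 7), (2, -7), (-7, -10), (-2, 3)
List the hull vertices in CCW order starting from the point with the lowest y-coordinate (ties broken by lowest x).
Hull (CCW) = [(-7, -10), (2, -7), (5, 5), (-2, 7)]

Graham scan procedure:
  1. Find the pivot p₀ = point with lowest y (tie → lowest x): (-7, -10).
  2. Sort the remaining points by polar angle around p₀.
  3. Walk through sorted points, maintaining a stack; pop the top while the last three entries make a non-left turn (cross product ≤ 0).
  4. Final stack is the convex hull in CCW order: (-7, -10), (2, -7), (5, 5), (-2, 7).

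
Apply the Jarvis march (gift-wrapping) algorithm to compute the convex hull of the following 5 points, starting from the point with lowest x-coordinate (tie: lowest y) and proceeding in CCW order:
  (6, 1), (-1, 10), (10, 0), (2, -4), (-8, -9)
Hull (CCW) = [(-8, -9), (10, 0), (-1, 10)]

Jarvis march: at each step, from the current hull vertex p, select the next vertex q as the point such that every other point lies strictly to the left of (or on) the directed line p → q. (Equivalently: for every other point r, the cross product (q − p) × (r − p) ≥ 0.)
Starting point (lowest x, tie lowest y): (-8, -9). Wrap until returning to start. Resulting hull: (-8, -9), (10, 0), (-1, 10).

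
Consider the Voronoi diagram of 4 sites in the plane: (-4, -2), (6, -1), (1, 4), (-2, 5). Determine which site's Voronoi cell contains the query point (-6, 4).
Nearest site = (-2, 5)

The Voronoi cell of site s contains exactly those query points closer to s than to any other site. Compute squared distances from q = (-6, 4) to each site:
  (-2 − -6)² + (5 − 4)² = 17
  (-4 − -6)² + (-2 − 4)² = 40
  (1 − -6)² + (4 − 4)² = 49
  (6 − -6)² + (-1 − 4)² = 169
Minimum is attained by (-2, 5), so q lies in its Voronoi cell.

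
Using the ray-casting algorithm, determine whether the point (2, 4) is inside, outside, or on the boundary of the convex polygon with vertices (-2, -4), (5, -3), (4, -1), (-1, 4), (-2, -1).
The point (2, 4) lies strictly outside the polygon

Cast a horizontal ray to the right from the query point and count how many polygon edges it crosses (each edge strictly once or zero times, handled with the usual half-open convention). 
Parity of crossings → even ⇒ outside.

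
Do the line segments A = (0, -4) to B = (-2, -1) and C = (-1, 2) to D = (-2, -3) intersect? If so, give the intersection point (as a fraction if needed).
Yes; intersection at (-22/13, -19/13) (t = 11/13 on AB, s = 9/13 on CD)

Parametrize AB as A + t(B − A) = (0 + -2 t, -4 + 3 t) and CD as C + s(D − C) = (-1 + -1 s, 2 + -5 s). Solve the linear system for (t, s). Determinant = -13 ≠ 0, so a unique intersection of the containing lines exists. Solution: t = 11/13, s = 9/13 — both in [0, 1], so the segments cross. Intersection point: (-22/13, -19/13).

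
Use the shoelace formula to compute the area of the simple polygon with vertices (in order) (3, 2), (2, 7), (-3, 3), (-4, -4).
Area = 36

Shoelace formula: Area = (1/2) |Σ_i (x_i · y_{i+1} − x_{i+1} · y_i)| (indices mod n). Compute each cross term:
  (3)(7) − (2)(2) = 17
  (2)(3) − (-3)(7) = 27
  (-3)(-4) − (-4)(3) = 24
  (-4)(2) − (3)(-4) = 4
Sum = 72, so (signed) Area = 72/2 = 36, |Area| = 36.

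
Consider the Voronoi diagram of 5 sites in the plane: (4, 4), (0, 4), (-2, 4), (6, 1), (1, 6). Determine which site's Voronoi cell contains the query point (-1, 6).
Nearest site = (1, 6)

The Voronoi cell of site s contains exactly those query points closer to s than to any other site. Compute squared distances from q = (-1, 6) to each site:
  (1 − -1)² + (6 − 6)² = 4
  (-2 − -1)² + (4 − 6)² = 5
  (0 − -1)² + (4 − 6)² = 5
  (4 − -1)² + (4 − 6)² = 29
  (6 − -1)² + (1 − 6)² = 74
Minimum is attained by (1, 6), so q lies in its Voronoi cell.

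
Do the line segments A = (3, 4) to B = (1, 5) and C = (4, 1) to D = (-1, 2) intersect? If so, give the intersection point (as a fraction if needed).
No (intersection of containing lines falls outside at least one segment)

Parametrize and solve: t = -14/3, s = -5/3. At least one of these is outside [0, 1], so the segments do not intersect.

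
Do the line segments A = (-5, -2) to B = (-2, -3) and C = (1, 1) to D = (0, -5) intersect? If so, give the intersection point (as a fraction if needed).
No (intersection of containing lines falls outside at least one segment)

Parametrize and solve: t = 33/19, s = 15/19. At least one of these is outside [0, 1], so the segments do not intersect.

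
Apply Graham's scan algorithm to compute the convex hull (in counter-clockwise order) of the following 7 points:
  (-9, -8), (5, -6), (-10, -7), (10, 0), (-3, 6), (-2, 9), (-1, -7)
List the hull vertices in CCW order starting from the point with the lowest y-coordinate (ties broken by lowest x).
Hull (CCW) = [(-9, -8), (-1, -7), (5, -6), (10, 0), (-2, 9), (-10, -7)]

Graham scan procedure:
  1. Find the pivot p₀ = point with lowest y (tie → lowest x): (-9, -8).
  2. Sort the remaining points by polar angle around p₀.
  3. Walk through sorted points, maintaining a stack; pop the top while the last three entries make a non-left turn (cross product ≤ 0).
  4. Final stack is the convex hull in CCW order: (-9, -8), (-1, -7), (5, -6), (10, 0), (-2, 9), (-10, -7).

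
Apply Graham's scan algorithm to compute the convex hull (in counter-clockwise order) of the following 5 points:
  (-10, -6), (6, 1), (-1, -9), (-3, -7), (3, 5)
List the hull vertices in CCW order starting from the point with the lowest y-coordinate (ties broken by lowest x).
Hull (CCW) = [(-1, -9), (6, 1), (3, 5), (-10, -6)]

Graham scan procedure:
  1. Find the pivot p₀ = point with lowest y (tie → lowest x): (-1, -9).
  2. Sort the remaining points by polar angle around p₀.
  3. Walk through sorted points, maintaining a stack; pop the top while the last three entries make a non-left turn (cross product ≤ 0).
  4. Final stack is the convex hull in CCW order: (-1, -9), (6, 1), (3, 5), (-10, -6).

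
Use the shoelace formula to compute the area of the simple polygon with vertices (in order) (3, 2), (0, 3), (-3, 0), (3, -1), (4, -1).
Area = 33/2

Shoelace formula: Area = (1/2) |Σ_i (x_i · y_{i+1} − x_{i+1} · y_i)| (indices mod n). Compute each cross term:
  (3)(3) − (0)(2) = 9
  (0)(0) − (-3)(3) = 9
  (-3)(-1) − (3)(0) = 3
  (3)(-1) − (4)(-1) = 1
  (4)(2) − (3)(-1) = 11
Sum = 33, so (signed) Area = 33/2 = 33/2, |Area| = 33/2.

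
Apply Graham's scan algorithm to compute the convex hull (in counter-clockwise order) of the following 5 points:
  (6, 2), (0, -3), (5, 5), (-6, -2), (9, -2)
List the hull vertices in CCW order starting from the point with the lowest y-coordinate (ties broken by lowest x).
Hull (CCW) = [(0, -3), (9, -2), (5, 5), (-6, -2)]

Graham scan procedure:
  1. Find the pivot p₀ = point with lowest y (tie → lowest x): (0, -3).
  2. Sort the remaining points by polar angle around p₀.
  3. Walk through sorted points, maintaining a stack; pop the top while the last three entries make a non-left turn (cross product ≤ 0).
  4. Final stack is the convex hull in CCW order: (0, -3), (9, -2), (5, 5), (-6, -2).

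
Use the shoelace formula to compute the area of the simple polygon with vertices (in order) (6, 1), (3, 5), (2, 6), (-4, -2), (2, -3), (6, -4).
Area = 111/2

Shoelace formula: Area = (1/2) |Σ_i (x_i · y_{i+1} − x_{i+1} · y_i)| (indices mod n). Compute each cross term:
  (6)(5) − (3)(1) = 27
  (3)(6) − (2)(5) = 8
  (2)(-2) − (-4)(6) = 20
  (-4)(-3) − (2)(-2) = 16
  (2)(-4) − (6)(-3) = 10
  (6)(1) − (6)(-4) = 30
Sum = 111, so (signed) Area = 111/2 = 111/2, |Area| = 111/2.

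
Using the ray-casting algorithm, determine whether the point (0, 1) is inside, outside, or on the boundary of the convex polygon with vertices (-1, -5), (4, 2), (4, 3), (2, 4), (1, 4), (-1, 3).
The point (0, 1) lies strictly inside the polygon

Cast a horizontal ray to the right from the query point and count how many polygon edges it crosses (each edge strictly once or zero times, handled with the usual half-open convention). 
Parity of crossings → odd ⇒ inside.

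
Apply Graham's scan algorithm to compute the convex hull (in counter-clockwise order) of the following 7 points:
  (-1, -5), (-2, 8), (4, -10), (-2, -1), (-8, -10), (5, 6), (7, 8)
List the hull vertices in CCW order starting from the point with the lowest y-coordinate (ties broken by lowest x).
Hull (CCW) = [(-8, -10), (4, -10), (7, 8), (-2, 8)]

Graham scan procedure:
  1. Find the pivot p₀ = point with lowest y (tie → lowest x): (-8, -10).
  2. Sort the remaining points by polar angle around p₀.
  3. Walk through sorted points, maintaining a stack; pop the top while the last three entries make a non-left turn (cross product ≤ 0).
  4. Final stack is the convex hull in CCW order: (-8, -10), (4, -10), (7, 8), (-2, 8).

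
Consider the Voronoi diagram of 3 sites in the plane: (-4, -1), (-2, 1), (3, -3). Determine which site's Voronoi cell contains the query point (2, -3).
Nearest site = (3, -3)

The Voronoi cell of site s contains exactly those query points closer to s than to any other site. Compute squared distances from q = (2, -3) to each site:
  (3 − 2)² + (-3 − -3)² = 1
  (-2 − 2)² + (1 − -3)² = 32
  (-4 − 2)² + (-1 − -3)² = 40
Minimum is attained by (3, -3), so q lies in its Voronoi cell.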